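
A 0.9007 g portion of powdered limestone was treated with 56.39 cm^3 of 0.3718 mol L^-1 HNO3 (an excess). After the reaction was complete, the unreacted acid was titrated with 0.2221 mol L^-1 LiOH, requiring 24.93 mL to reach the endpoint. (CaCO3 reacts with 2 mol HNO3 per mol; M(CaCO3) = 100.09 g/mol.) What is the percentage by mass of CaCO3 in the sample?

Total n(HNO3) added = 0.3718 x 0.05639 = 0.02097 mol.
n(LiOH) used = 0.2221 x 0.02493 = 0.005537 mol, which equals the excess n(HNO3).
So n(HNO3) consumed by the sample = 0.02097 - 0.005537 = 0.01543 mol.
n(CaCO3) = 0.01543 / 2 = 0.007714 mol.
mass CaCO3 = 0.007714 x 100.09 = 0.7721 g, so %CaCO3 = 0.7721/0.9007 x 100 = 85.7%.

85.7%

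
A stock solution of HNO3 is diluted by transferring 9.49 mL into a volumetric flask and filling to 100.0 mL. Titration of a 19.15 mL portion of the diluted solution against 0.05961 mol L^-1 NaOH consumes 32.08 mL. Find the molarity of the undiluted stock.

1.05 M

n(NaOH) = 0.05961 x 0.03208 = 0.001912 mol.
n(HNO3) in the aliquot = 0.001912 mol.
[diluted HNO3] = 0.001912 / 0.01915 = 0.09986 M.
Dilution factor = 100.0/9.490 = 10.54, so [stock] = 0.09986 x 10.54 = 1.05 M.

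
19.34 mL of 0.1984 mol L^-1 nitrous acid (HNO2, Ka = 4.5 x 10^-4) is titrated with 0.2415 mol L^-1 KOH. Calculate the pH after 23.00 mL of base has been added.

n(acid) = 0.1984 x 0.01934 = 0.003837 mol; n(KOH) added = 0.2415 x 0.02300 = 0.005555 mol.
Base is in excess by 0.005555 - 0.003837 = 0.001717 mol in a total volume of 0.04234 L.
[OH^-] = 0.001717/0.04234 = 0.04056 M, so pOH = 1.39 and pH = 14.00 - 1.39 = 12.61.

12.61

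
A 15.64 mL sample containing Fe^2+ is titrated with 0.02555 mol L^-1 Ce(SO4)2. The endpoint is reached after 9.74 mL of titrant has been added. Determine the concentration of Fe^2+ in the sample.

n(Ce(SO4)2) = 0.02555 x 0.009740 = 0.0002489 mol.
From the balanced equation, 1 mol Ce(SO4)2 reacts with 1 mol Fe^2+, so n(Fe^2+) = 0.0002489 x 1/1 = 0.0002489 mol.
[Fe^2+] = 0.0002489 / 0.01564 L = 0.0159 M.

0.0159 M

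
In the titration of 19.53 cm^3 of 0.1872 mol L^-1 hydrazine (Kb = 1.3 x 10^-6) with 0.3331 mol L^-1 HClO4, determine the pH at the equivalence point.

4.52

n(N2H4) = 0.1872 x 0.01953 = 0.003656 mol; V(HClO4) at equivalence = 0.003656/0.3331 = 0.01098 L.
At equivalence the base is fully converted to N2H5+; total volume = 0.03051 L, so [N2H5+] = 0.003656/0.03051 = 0.1198 M.
Ka(N2H5+) = Kw/Kb = 1.0e-14 / 1.3 x 10^-6 = 7.69e-9.
[H^+] = sqrt(Ka x [N2H5+]) = sqrt(7.69e-9 x 0.1198) = 3.04e-5 M.
pH = -log(3.04e-5) = 4.52.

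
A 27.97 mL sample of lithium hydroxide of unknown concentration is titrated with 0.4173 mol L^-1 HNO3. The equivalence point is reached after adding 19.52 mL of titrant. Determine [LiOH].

0.291 M

n(HNO3) delivered = 0.4173 x 0.01952 = 0.008146 mol.
For a 1:1 reaction, n(LiOH) = 0.008146 mol.
[LiOH] = 0.008146 mol / 0.02797 L = 0.291 M.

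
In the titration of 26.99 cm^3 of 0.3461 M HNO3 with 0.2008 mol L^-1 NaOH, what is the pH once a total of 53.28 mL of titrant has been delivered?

n(acid) = 0.3461 x 0.02699 = 0.009341 mol; n(NaOH) added = 0.2008 x 0.05328 = 0.01070 mol.
Base is in excess by 0.01070 - 0.009341 = 0.001357 mol in a total volume of 0.08027 L.
[OH^-] = 0.001357/0.08027 = 0.01691 M, so pOH = 1.77 and pH = 14.00 - 1.77 = 12.23.

12.23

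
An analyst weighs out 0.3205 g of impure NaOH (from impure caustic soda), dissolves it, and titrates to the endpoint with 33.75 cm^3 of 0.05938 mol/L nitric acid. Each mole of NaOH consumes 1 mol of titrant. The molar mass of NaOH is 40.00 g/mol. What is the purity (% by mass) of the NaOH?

25.0%

n(HNO3) = 0.05938 x 0.03375 = 0.002004 mol.
n(NaOH) = 0.002004 / 1 = 0.002004 mol.
mass of NaOH = 0.002004 x 40.00 = 0.08016 g.
% purity = 0.08016 / 0.3205 x 100 = 25.0%.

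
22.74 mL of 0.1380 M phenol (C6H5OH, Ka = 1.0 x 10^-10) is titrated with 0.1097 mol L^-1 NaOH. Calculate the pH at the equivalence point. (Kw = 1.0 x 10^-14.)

11.39

n(C6H5OH) = 0.1380 x 0.02274 = 0.003138 mol; V(NaOH) at equivalence = 0.003138/0.1097 = 0.02861 L.
At equivalence all the acid is converted to C6H5O-; total volume = 0.02274 + 0.02861 = 0.05135 L, so [C6H5O-] = 0.003138/0.05135 = 0.06112 M.
Kb = Kw/Ka = 1.0e-14 / 1.0 x 10^-10 = 0.000100.
[OH^-] = sqrt(Kb x [C6H5O-]) = sqrt(0.000100 x 0.06112) = 0.00247 M.
pOH = 2.61, so pH = 14.00 - 2.61 = 11.39.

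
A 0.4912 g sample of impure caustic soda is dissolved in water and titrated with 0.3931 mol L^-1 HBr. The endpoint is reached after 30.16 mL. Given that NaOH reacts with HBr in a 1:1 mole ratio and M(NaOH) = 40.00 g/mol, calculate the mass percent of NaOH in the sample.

n(HBr) = 0.3931 x 0.03016 = 0.01186 mol.
n(NaOH) = 0.01186 / 1 = 0.01186 mol.
mass of NaOH = 0.01186 x 40.00 = 0.4742 g.
% purity = 0.4742 / 0.4912 x 100 = 96.5%.

96.5%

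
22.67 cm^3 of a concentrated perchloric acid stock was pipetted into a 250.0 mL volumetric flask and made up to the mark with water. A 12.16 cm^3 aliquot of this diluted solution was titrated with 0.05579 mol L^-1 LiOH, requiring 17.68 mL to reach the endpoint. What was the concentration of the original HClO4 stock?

0.895 M

n(LiOH) = 0.05579 x 0.01768 = 0.0009864 mol.
n(HClO4) in the aliquot = 0.0009864 mol.
[diluted HClO4] = 0.0009864 / 0.01216 = 0.08112 M.
Dilution factor = 250.0/22.67 = 11.03, so [stock] = 0.08112 x 11.03 = 0.895 M.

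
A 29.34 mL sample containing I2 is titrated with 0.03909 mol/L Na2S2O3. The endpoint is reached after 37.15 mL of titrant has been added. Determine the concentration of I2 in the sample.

n(Na2S2O3) = 0.03909 x 0.03715 = 0.001452 mol.
From the balanced equation, 2 mol Na2S2O3 reacts with 1 mol I2, so n(I2) = 0.001452 x 1/2 = 0.0007261 mol.
[I2] = 0.0007261 / 0.02934 L = 0.0247 M.

0.0247 M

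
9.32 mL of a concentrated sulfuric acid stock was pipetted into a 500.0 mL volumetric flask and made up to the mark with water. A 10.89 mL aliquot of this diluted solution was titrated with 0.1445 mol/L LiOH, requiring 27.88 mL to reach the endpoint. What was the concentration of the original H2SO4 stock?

9.92 M

n(LiOH) = 0.1445 x 0.02788 = 0.004029 mol.
n(H2SO4) in the aliquot = 0.004029 x 1/2 = 0.002014 mol.
[diluted H2SO4] = 0.002014 / 0.01089 = 0.1850 M.
Dilution factor = 500.0/9.320 = 53.65, so [stock] = 0.1850 x 53.65 = 9.92 M.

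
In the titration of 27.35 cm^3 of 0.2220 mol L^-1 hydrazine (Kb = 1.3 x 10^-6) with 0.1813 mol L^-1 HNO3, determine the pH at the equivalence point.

4.56

n(N2H4) = 0.2220 x 0.02735 = 0.006072 mol; V(HNO3) at equivalence = 0.006072/0.1813 = 0.03349 L.
At equivalence the base is fully converted to N2H5+; total volume = 0.06084 L, so [N2H5+] = 0.006072/0.06084 = 0.09980 M.
Ka(N2H5+) = Kw/Kb = 1.0e-14 / 1.3 x 10^-6 = 7.69e-9.
[H^+] = sqrt(Ka x [N2H5+]) = sqrt(7.69e-9 x 0.09980) = 2.77e-5 M.
pH = -log(2.77e-5) = 4.56.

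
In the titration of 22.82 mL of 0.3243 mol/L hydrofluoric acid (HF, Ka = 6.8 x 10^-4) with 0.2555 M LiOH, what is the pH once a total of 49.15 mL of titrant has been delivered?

12.86

n(acid) = 0.3243 x 0.02282 = 0.007401 mol; n(LiOH) added = 0.2555 x 0.04915 = 0.01256 mol.
Base is in excess by 0.01256 - 0.007401 = 0.005157 mol in a total volume of 0.07197 L.
[OH^-] = 0.005157/0.07197 = 0.07166 M, so pOH = 1.14 and pH = 14.00 - 1.14 = 12.86.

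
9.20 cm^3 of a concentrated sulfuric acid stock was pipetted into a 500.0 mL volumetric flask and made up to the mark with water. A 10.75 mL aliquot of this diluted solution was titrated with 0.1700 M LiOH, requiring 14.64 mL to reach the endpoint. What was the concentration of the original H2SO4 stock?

n(LiOH) = 0.1700 x 0.01464 = 0.002489 mol.
n(H2SO4) in the aliquot = 0.002489 x 1/2 = 0.001244 mol.
[diluted H2SO4] = 0.001244 / 0.01075 = 0.1158 M.
Dilution factor = 500.0/9.200 = 54.35, so [stock] = 0.1158 x 54.35 = 6.29 M.

6.29 M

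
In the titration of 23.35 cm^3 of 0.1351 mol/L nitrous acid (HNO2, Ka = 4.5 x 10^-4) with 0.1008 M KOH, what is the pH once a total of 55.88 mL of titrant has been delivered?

12.50

n(acid) = 0.1351 x 0.02335 = 0.003155 mol; n(KOH) added = 0.1008 x 0.05588 = 0.005633 mol.
Base is in excess by 0.005633 - 0.003155 = 0.002478 mol in a total volume of 0.07923 L.
[OH^-] = 0.002478/0.07923 = 0.03128 M, so pOH = 1.50 and pH = 14.00 - 1.50 = 12.50.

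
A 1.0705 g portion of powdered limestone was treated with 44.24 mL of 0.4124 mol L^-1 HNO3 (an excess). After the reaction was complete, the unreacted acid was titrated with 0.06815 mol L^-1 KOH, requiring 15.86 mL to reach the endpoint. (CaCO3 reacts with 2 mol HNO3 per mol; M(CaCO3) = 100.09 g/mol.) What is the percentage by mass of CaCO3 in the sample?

Total n(HNO3) added = 0.4124 x 0.04424 = 0.01824 mol.
n(KOH) used = 0.06815 x 0.01586 = 0.001081 mol, which equals the excess n(HNO3).
So n(HNO3) consumed by the sample = 0.01824 - 0.001081 = 0.01716 mol.
n(CaCO3) = 0.01716 / 2 = 0.008582 mol.
mass CaCO3 = 0.008582 x 100.09 = 0.8590 g, so %CaCO3 = 0.8590/1.0705 x 100 = 80.2%.

80.2%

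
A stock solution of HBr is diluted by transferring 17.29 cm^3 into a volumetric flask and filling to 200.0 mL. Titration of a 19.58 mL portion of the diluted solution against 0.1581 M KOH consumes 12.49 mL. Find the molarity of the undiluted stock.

n(KOH) = 0.1581 x 0.01249 = 0.001975 mol.
n(HBr) in the aliquot = 0.001975 mol.
[diluted HBr] = 0.001975 / 0.01958 = 0.1009 M.
Dilution factor = 200.0/17.29 = 11.57, so [stock] = 0.1009 x 11.57 = 1.17 M.

1.17 M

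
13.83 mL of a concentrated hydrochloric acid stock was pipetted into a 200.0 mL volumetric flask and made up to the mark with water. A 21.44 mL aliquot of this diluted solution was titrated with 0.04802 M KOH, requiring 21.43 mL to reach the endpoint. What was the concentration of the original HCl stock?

0.694 M

n(KOH) = 0.04802 x 0.02143 = 0.001029 mol.
n(HCl) in the aliquot = 0.001029 mol.
[diluted HCl] = 0.001029 / 0.02144 = 0.04800 M.
Dilution factor = 200.0/13.83 = 14.46, so [stock] = 0.04800 x 14.46 = 0.694 M.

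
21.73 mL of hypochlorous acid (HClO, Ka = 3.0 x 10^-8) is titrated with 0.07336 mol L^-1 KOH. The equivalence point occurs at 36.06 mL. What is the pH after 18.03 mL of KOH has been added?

7.52

18.03 mL is exactly half the equivalence volume (36.06/2), i.e. the half-equivalence point.
There, n(HA) = n(A^-), so pH = pKa = -log(3.0 x 10^-8) = 7.52.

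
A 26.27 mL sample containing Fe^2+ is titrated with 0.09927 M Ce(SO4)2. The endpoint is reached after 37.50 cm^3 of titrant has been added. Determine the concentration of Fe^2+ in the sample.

0.142 M

n(Ce(SO4)2) = 0.09927 x 0.03750 = 0.003723 mol.
From the balanced equation, 1 mol Ce(SO4)2 reacts with 1 mol Fe^2+, so n(Fe^2+) = 0.003723 x 1/1 = 0.003723 mol.
[Fe^2+] = 0.003723 / 0.02627 L = 0.142 M.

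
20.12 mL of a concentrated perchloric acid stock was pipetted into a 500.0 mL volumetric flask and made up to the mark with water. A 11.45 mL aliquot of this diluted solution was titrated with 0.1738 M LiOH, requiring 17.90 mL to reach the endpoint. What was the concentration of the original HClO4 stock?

6.75 M

n(LiOH) = 0.1738 x 0.01790 = 0.003111 mol.
n(HClO4) in the aliquot = 0.003111 mol.
[diluted HClO4] = 0.003111 / 0.01145 = 0.2717 M.
Dilution factor = 500.0/20.12 = 24.85, so [stock] = 0.2717 x 24.85 = 6.75 M.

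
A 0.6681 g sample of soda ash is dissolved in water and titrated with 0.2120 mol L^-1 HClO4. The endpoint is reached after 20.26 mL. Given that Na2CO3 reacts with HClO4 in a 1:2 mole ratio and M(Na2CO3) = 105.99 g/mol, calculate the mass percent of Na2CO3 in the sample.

34.1%

n(HClO4) = 0.2120 x 0.02026 = 0.004295 mol.
n(Na2CO3) = 0.004295 / 2 = 0.002148 mol.
mass of Na2CO3 = 0.002148 x 105.99 = 0.2276 g.
% purity = 0.2276 / 0.6681 x 100 = 34.1%.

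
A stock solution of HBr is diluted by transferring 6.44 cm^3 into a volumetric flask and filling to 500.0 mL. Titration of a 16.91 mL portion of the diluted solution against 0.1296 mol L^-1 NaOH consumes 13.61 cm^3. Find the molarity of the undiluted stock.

n(NaOH) = 0.1296 x 0.01361 = 0.001764 mol.
n(HBr) in the aliquot = 0.001764 mol.
[diluted HBr] = 0.001764 / 0.01691 = 0.1043 M.
Dilution factor = 500.0/6.440 = 77.64, so [stock] = 0.1043 x 77.64 = 8.10 M.

8.10 M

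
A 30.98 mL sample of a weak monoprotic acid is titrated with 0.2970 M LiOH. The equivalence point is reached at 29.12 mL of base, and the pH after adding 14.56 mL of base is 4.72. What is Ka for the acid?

1.9 x 10^-5

14.56 mL is half of the equivalence volume, so this is the half-equivalence point where [HA] = [A^-].
At half-equivalence pH = pKa, so pKa = 4.72.
Ka = 10^(-4.72) = 1.9 x 10^-5.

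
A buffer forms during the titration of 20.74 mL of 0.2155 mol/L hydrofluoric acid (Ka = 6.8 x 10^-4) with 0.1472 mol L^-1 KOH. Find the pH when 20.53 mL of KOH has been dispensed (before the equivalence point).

3.49

Initial n(HF) = 0.2155 x 0.02074 = 0.004469 mol.
n(KOH) added = 0.1472 x 0.02053 = 0.003022 mol, converting that many moles of HF to F-.
Remaining n(HF) = 0.001447 mol; n(F-) = 0.003022 mol.
By Henderson-Hasselbalch, pH = pKa + log([A^-]/[HA]) = 3.17 + log(0.003022/0.001447) = 3.17 + (+0.32) = 3.49.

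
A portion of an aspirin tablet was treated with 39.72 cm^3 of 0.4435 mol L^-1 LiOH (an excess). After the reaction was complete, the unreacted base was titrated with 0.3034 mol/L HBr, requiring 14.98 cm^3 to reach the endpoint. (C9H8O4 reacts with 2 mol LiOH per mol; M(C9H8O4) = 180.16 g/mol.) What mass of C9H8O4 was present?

Total n(LiOH) added = 0.4435 x 0.03972 = 0.01762 mol.
n(HBr) used = 0.3034 x 0.01498 = 0.004545 mol, which equals the excess n(LiOH).
So n(LiOH) consumed by the sample = 0.01762 - 0.004545 = 0.01307 mol.
n(C9H8O4) = 0.01307 / 2 = 0.006535 mol.
mass = 0.006535 mol x 180.16 g/mol = 1.18 g.

1.18 g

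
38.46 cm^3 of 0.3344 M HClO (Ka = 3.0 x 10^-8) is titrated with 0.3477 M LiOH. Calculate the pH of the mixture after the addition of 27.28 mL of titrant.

7.97

Initial n(HClO) = 0.3344 x 0.03846 = 0.01286 mol.
n(LiOH) added = 0.3477 x 0.02728 = 0.009485 mol, converting that many moles of HClO to ClO-.
Remaining n(HClO) = 0.003376 mol; n(ClO-) = 0.009485 mol.
By Henderson-Hasselbalch, pH = pKa + log([A^-]/[HA]) = 7.52 + log(0.009485/0.003376) = 7.52 + (+0.45) = 7.97.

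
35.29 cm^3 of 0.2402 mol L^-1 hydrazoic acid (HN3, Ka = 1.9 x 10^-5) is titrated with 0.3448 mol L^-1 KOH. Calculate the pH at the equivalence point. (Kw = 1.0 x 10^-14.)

8.94

n(HN3) = 0.2402 x 0.03529 = 0.008477 mol; V(KOH) at equivalence = 0.008477/0.3448 = 0.02458 L.
At equivalence all the acid is converted to N3-; total volume = 0.03529 + 0.02458 = 0.05987 L, so [N3-] = 0.008477/0.05987 = 0.1416 M.
Kb = Kw/Ka = 1.0e-14 / 1.9 x 10^-5 = 5.26e-10.
[OH^-] = sqrt(Kb x [N3-]) = sqrt(5.26e-10 x 0.1416) = 8.63e-6 M.
pOH = 5.06, so pH = 14.00 - 5.06 = 8.94.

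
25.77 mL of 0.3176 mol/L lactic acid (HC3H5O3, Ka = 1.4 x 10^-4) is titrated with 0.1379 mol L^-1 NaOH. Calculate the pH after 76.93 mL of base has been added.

12.37

n(acid) = 0.3176 x 0.02577 = 0.008185 mol; n(NaOH) added = 0.1379 x 0.07693 = 0.01061 mol.
Base is in excess by 0.01061 - 0.008185 = 0.002424 mol in a total volume of 0.1027 L.
[OH^-] = 0.002424/0.1027 = 0.02360 M, so pOH = 1.63 and pH = 14.00 - 1.63 = 12.37.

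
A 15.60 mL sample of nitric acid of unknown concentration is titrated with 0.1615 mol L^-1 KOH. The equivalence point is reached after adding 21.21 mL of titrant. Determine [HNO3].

n(KOH) delivered = 0.1615 x 0.02121 = 0.003425 mol.
For a 1:1 reaction, n(HNO3) = 0.003425 mol.
[HNO3] = 0.003425 mol / 0.01560 L = 0.220 M.

0.220 M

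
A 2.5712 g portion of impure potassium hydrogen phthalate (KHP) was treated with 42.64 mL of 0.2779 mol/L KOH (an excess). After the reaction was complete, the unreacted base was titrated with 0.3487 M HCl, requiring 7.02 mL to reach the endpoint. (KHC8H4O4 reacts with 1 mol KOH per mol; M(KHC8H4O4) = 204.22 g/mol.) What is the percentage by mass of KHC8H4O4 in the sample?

Total n(KOH) added = 0.2779 x 0.04264 = 0.01185 mol.
n(HCl) used = 0.3487 x 0.007020 = 0.002448 mol, which equals the excess n(KOH).
So n(KOH) consumed by the sample = 0.01185 - 0.002448 = 0.009402 mol.
n(KHC8H4O4) = 0.009402 / 1 = 0.009402 mol.
mass KHC8H4O4 = 0.009402 x 204.22 = 1.920 g, so %KHC8H4O4 = 1.920/2.5712 x 100 = 74.7%.

74.7%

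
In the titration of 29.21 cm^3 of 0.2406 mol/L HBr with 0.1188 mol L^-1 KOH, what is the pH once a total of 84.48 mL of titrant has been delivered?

n(acid) = 0.2406 x 0.02921 = 0.007028 mol; n(KOH) added = 0.1188 x 0.08448 = 0.01004 mol.
Base is in excess by 0.01004 - 0.007028 = 0.003008 mol in a total volume of 0.1137 L.
[OH^-] = 0.003008/0.1137 = 0.02646 M, so pOH = 1.58 and pH = 14.00 - 1.58 = 12.42.

12.42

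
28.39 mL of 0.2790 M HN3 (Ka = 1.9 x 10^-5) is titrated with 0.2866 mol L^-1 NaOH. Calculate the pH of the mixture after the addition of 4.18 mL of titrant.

Initial n(HN3) = 0.2790 x 0.02839 = 0.007921 mol.
n(NaOH) added = 0.2866 x 0.004180 = 0.001198 mol, converting that many moles of HN3 to N3-.
Remaining n(HN3) = 0.006723 mol; n(N3-) = 0.001198 mol.
By Henderson-Hasselbalch, pH = pKa + log([A^-]/[HA]) = 4.72 + log(0.001198/0.006723) = 4.72 + (-0.75) = 3.97.

3.97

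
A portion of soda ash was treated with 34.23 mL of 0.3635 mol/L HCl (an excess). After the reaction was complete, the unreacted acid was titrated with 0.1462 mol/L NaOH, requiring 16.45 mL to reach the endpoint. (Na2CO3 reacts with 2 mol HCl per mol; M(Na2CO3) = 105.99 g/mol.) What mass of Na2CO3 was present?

0.532 g

Total n(HCl) added = 0.3635 x 0.03423 = 0.01244 mol.
n(NaOH) used = 0.1462 x 0.01645 = 0.002405 mol, which equals the excess n(HCl).
So n(HCl) consumed by the sample = 0.01244 - 0.002405 = 0.01004 mol.
n(Na2CO3) = 0.01004 / 2 = 0.005019 mol.
mass = 0.005019 mol x 105.99 g/mol = 0.532 g.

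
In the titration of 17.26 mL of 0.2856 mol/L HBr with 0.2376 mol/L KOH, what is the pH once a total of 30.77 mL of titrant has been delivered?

12.70

n(acid) = 0.2856 x 0.01726 = 0.004929 mol; n(KOH) added = 0.2376 x 0.03077 = 0.007311 mol.
Base is in excess by 0.007311 - 0.004929 = 0.002381 mol in a total volume of 0.04803 L.
[OH^-] = 0.002381/0.04803 = 0.04958 M, so pOH = 1.30 and pH = 14.00 - 1.30 = 12.70.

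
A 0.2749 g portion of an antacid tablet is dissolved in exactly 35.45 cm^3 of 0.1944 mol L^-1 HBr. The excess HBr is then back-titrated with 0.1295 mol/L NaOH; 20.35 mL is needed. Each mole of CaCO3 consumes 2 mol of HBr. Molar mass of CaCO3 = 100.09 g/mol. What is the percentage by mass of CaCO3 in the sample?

77.5%

Total n(HBr) added = 0.1944 x 0.03545 = 0.006891 mol.
n(NaOH) used = 0.1295 x 0.02035 = 0.002635 mol, which equals the excess n(HBr).
So n(HBr) consumed by the sample = 0.006891 - 0.002635 = 0.004256 mol.
n(CaCO3) = 0.004256 / 2 = 0.002128 mol.
mass CaCO3 = 0.002128 x 100.09 = 0.2130 g, so %CaCO3 = 0.2130/0.2749 x 100 = 77.5%.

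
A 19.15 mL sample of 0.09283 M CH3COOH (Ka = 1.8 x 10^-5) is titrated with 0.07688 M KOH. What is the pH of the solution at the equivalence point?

8.68

n(CH3COOH) = 0.09283 x 0.01915 = 0.001778 mol; V(KOH) at equivalence = 0.001778/0.07688 = 0.02312 L.
At equivalence all the acid is converted to CH3COO-; total volume = 0.01915 + 0.02312 = 0.04227 L, so [CH3COO-] = 0.001778/0.04227 = 0.04205 M.
Kb = Kw/Ka = 1.0e-14 / 1.8 x 10^-5 = 5.56e-10.
[OH^-] = sqrt(Kb x [CH3COO-]) = sqrt(5.56e-10 x 0.04205) = 4.83e-6 M.
pOH = 5.32, so pH = 14.00 - 5.32 = 8.68.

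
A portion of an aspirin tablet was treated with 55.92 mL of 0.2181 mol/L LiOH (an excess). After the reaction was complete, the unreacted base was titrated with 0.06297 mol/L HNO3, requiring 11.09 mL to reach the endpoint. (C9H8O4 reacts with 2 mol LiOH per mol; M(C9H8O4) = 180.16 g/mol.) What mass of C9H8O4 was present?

Total n(LiOH) added = 0.2181 x 0.05592 = 0.01220 mol.
n(HNO3) used = 0.06297 x 0.01109 = 0.0006983 mol, which equals the excess n(LiOH).
So n(LiOH) consumed by the sample = 0.01220 - 0.0006983 = 0.01150 mol.
n(C9H8O4) = 0.01150 / 2 = 0.005749 mol.
mass = 0.005749 mol x 180.16 g/mol = 1.04 g.

1.04 g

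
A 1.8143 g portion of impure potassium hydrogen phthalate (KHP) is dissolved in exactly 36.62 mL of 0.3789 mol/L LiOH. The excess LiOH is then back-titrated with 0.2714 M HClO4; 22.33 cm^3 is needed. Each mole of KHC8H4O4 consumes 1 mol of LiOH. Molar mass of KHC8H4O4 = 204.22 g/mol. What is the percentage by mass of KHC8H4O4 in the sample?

88.0%

Total n(LiOH) added = 0.3789 x 0.03662 = 0.01388 mol.
n(HClO4) used = 0.2714 x 0.02233 = 0.006060 mol, which equals the excess n(LiOH).
So n(LiOH) consumed by the sample = 0.01388 - 0.006060 = 0.007815 mol.
n(KHC8H4O4) = 0.007815 / 1 = 0.007815 mol.
mass KHC8H4O4 = 0.007815 x 204.22 = 1.596 g, so %KHC8H4O4 = 1.596/1.8143 x 100 = 88.0%.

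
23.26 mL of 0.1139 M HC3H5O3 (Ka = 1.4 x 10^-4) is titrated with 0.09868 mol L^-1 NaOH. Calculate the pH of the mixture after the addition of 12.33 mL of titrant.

3.78

Initial n(HC3H5O3) = 0.1139 x 0.02326 = 0.002649 mol.
n(NaOH) added = 0.09868 x 0.01233 = 0.001217 mol, converting that many moles of HC3H5O3 to C3H5O3-.
Remaining n(HC3H5O3) = 0.001433 mol; n(C3H5O3-) = 0.001217 mol.
By Henderson-Hasselbalch, pH = pKa + log([A^-]/[HA]) = 3.85 + log(0.001217/0.001433) = 3.85 + (-0.07) = 3.78.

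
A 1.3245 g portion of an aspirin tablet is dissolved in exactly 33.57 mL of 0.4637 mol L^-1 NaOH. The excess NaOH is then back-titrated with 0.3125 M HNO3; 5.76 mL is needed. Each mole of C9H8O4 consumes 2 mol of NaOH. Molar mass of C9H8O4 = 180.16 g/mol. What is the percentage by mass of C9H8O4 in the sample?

Total n(NaOH) added = 0.4637 x 0.03357 = 0.01557 mol.
n(HNO3) used = 0.3125 x 0.005760 = 0.001800 mol, which equals the excess n(NaOH).
So n(NaOH) consumed by the sample = 0.01557 - 0.001800 = 0.01377 mol.
n(C9H8O4) = 0.01377 / 2 = 0.006883 mol.
mass C9H8O4 = 0.006883 x 180.16 = 1.240 g, so %C9H8O4 = 1.240/1.3245 x 100 = 93.6%.

93.6%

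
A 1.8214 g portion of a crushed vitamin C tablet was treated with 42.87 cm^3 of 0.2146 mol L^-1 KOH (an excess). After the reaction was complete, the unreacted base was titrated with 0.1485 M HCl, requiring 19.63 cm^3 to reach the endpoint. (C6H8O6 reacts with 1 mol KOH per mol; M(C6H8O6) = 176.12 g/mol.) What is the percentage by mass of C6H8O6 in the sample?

Total n(KOH) added = 0.2146 x 0.04287 = 0.009200 mol.
n(HCl) used = 0.1485 x 0.01963 = 0.002915 mol, which equals the excess n(KOH).
So n(KOH) consumed by the sample = 0.009200 - 0.002915 = 0.006285 mol.
n(C6H8O6) = 0.006285 / 1 = 0.006285 mol.
mass C6H8O6 = 0.006285 x 176.12 = 1.107 g, so %C6H8O6 = 1.107/1.8214 x 100 = 60.8%.

60.8%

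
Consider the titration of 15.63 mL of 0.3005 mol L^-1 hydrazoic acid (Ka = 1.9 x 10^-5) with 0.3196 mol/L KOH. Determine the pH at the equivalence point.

n(HN3) = 0.3005 x 0.01563 = 0.004697 mol; V(KOH) at equivalence = 0.004697/0.3196 = 0.01470 L.
At equivalence all the acid is converted to N3-; total volume = 0.01563 + 0.01470 = 0.03033 L, so [N3-] = 0.004697/0.03033 = 0.1549 M.
Kb = Kw/Ka = 1.0e-14 / 1.9 x 10^-5 = 5.26e-10.
[OH^-] = sqrt(Kb x [N3-]) = sqrt(5.26e-10 x 0.1549) = 9.03e-6 M.
pOH = 5.04, so pH = 14.00 - 5.04 = 8.96.

8.96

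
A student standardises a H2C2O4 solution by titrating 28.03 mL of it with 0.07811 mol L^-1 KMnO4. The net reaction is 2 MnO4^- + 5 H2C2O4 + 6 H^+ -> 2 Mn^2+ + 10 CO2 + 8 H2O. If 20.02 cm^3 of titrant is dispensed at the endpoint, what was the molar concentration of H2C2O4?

n(KMnO4) = 0.07811 x 0.02002 = 0.001564 mol.
From the balanced equation, 2 mol KMnO4 reacts with 5 mol H2C2O4, so n(H2C2O4) = 0.001564 x 5/2 = 0.003909 mol.
[H2C2O4] = 0.003909 / 0.02803 L = 0.139 M.

0.139 M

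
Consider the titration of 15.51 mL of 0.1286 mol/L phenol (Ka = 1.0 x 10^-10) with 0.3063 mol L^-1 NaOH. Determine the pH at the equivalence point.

n(C6H5OH) = 0.1286 x 0.01551 = 0.001995 mol; V(NaOH) at equivalence = 0.001995/0.3063 = 0.006512 L.
At equivalence all the acid is converted to C6H5O-; total volume = 0.01551 + 0.006512 = 0.02202 L, so [C6H5O-] = 0.001995/0.02202 = 0.09057 M.
Kb = Kw/Ka = 1.0e-14 / 1.0 x 10^-10 = 0.000100.
[OH^-] = sqrt(Kb x [C6H5O-]) = sqrt(0.000100 x 0.09057) = 0.00301 M.
pOH = 2.52, so pH = 14.00 - 2.52 = 11.48.

11.48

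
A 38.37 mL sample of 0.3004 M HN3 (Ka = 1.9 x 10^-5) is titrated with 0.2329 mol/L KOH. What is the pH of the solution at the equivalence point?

8.92

n(HN3) = 0.3004 x 0.03837 = 0.01153 mol; V(KOH) at equivalence = 0.01153/0.2329 = 0.04949 L.
At equivalence all the acid is converted to N3-; total volume = 0.03837 + 0.04949 = 0.08786 L, so [N3-] = 0.01153/0.08786 = 0.1312 M.
Kb = Kw/Ka = 1.0e-14 / 1.9 x 10^-5 = 5.26e-10.
[OH^-] = sqrt(Kb x [N3-]) = sqrt(5.26e-10 x 0.1312) = 8.31e-6 M.
pOH = 5.08, so pH = 14.00 - 5.08 = 8.92.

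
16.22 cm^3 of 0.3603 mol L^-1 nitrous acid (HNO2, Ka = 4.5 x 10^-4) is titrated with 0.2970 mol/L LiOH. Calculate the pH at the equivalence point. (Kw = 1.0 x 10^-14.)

n(HNO2) = 0.3603 x 0.01622 = 0.005844 mol; V(LiOH) at equivalence = 0.005844/0.2970 = 0.01968 L.
At equivalence all the acid is converted to NO2-; total volume = 0.01622 + 0.01968 = 0.03590 L, so [NO2-] = 0.005844/0.03590 = 0.1628 M.
Kb = Kw/Ka = 1.0e-14 / 4.5 x 10^-4 = 2.22e-11.
[OH^-] = sqrt(Kb x [NO2-]) = sqrt(2.22e-11 x 0.1628) = 1.90e-6 M.
pOH = 5.72, so pH = 14.00 - 5.72 = 8.28.

8.28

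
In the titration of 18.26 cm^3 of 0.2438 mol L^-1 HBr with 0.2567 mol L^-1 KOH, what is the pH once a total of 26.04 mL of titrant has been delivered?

n(acid) = 0.2438 x 0.01826 = 0.004452 mol; n(KOH) added = 0.2567 x 0.02604 = 0.006684 mol.
Base is in excess by 0.006684 - 0.004452 = 0.002233 mol in a total volume of 0.04430 L.
[OH^-] = 0.002233/0.04430 = 0.05040 M, so pOH = 1.30 and pH = 14.00 - 1.30 = 12.70.

12.70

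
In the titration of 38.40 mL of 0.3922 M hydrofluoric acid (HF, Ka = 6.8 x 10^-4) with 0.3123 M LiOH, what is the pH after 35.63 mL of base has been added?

Initial n(HF) = 0.3922 x 0.03840 = 0.01506 mol.
n(LiOH) added = 0.3123 x 0.03563 = 0.01113 mol, converting that many moles of HF to F-.
Remaining n(HF) = 0.003933 mol; n(F-) = 0.01113 mol.
By Henderson-Hasselbalch, pH = pKa + log([A^-]/[HA]) = 3.17 + log(0.01113/0.003933) = 3.17 + (+0.45) = 3.62.

3.62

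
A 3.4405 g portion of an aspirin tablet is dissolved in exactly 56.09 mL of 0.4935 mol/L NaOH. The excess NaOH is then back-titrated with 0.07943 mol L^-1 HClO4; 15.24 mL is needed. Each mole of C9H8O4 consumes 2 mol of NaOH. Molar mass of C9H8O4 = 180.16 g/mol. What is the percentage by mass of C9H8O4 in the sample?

69.3%

Total n(NaOH) added = 0.4935 x 0.05609 = 0.02768 mol.
n(HClO4) used = 0.07943 x 0.01524 = 0.001211 mol, which equals the excess n(NaOH).
So n(NaOH) consumed by the sample = 0.02768 - 0.001211 = 0.02647 mol.
n(C9H8O4) = 0.02647 / 2 = 0.01323 mol.
mass C9H8O4 = 0.01323 x 180.16 = 2.384 g, so %C9H8O4 = 2.384/3.4405 x 100 = 69.3%.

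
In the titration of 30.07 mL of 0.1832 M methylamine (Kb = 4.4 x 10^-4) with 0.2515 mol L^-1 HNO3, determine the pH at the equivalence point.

5.81

n(CH3NH2) = 0.1832 x 0.03007 = 0.005509 mol; V(HNO3) at equivalence = 0.005509/0.2515 = 0.02190 L.
At equivalence the base is fully converted to CH3NH3+; total volume = 0.05197 L, so [CH3NH3+] = 0.005509/0.05197 = 0.1060 M.
Ka(CH3NH3+) = Kw/Kb = 1.0e-14 / 4.4 x 10^-4 = 2.27e-11.
[H^+] = sqrt(Ka x [CH3NH3+]) = sqrt(2.27e-11 x 0.1060) = 1.55e-6 M.
pH = -log(1.55e-6) = 5.81.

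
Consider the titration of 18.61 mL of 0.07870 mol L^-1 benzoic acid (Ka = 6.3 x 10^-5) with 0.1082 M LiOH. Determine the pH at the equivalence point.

8.43

n(C6H5COOH) = 0.07870 x 0.01861 = 0.001465 mol; V(LiOH) at equivalence = 0.001465/0.1082 = 0.01354 L.
At equivalence all the acid is converted to C6H5COO-; total volume = 0.01861 + 0.01354 = 0.03215 L, so [C6H5COO-] = 0.001465/0.03215 = 0.04556 M.
Kb = Kw/Ka = 1.0e-14 / 6.3 x 10^-5 = 1.59e-10.
[OH^-] = sqrt(Kb x [C6H5COO-]) = sqrt(1.59e-10 x 0.04556) = 2.69e-6 M.
pOH = 5.57, so pH = 14.00 - 5.57 = 8.43.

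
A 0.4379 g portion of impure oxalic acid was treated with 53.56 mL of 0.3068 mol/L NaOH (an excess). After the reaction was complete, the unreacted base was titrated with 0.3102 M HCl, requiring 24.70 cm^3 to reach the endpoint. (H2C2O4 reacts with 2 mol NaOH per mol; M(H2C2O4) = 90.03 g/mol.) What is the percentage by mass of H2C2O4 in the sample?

90.2%

Total n(NaOH) added = 0.3068 x 0.05356 = 0.01643 mol.
n(HCl) used = 0.3102 x 0.02470 = 0.007662 mol, which equals the excess n(NaOH).
So n(NaOH) consumed by the sample = 0.01643 - 0.007662 = 0.008770 mol.
n(H2C2O4) = 0.008770 / 2 = 0.004385 mol.
mass H2C2O4 = 0.004385 x 90.03 = 0.3948 g, so %H2C2O4 = 0.3948/0.4379 x 100 = 90.2%.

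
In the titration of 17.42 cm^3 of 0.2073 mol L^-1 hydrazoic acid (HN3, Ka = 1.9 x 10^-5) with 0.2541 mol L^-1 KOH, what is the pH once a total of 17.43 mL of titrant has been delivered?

n(acid) = 0.2073 x 0.01742 = 0.003611 mol; n(KOH) added = 0.2541 x 0.01743 = 0.004429 mol.
Base is in excess by 0.004429 - 0.003611 = 0.0008178 mol in a total volume of 0.03485 L.
[OH^-] = 0.0008178/0.03485 = 0.02347 M, so pOH = 1.63 and pH = 14.00 - 1.63 = 12.37.

12.37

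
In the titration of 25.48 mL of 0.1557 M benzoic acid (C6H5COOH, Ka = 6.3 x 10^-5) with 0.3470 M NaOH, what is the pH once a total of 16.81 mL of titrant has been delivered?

n(acid) = 0.1557 x 0.02548 = 0.003967 mol; n(NaOH) added = 0.3470 x 0.01681 = 0.005833 mol.
Base is in excess by 0.005833 - 0.003967 = 0.001866 mol in a total volume of 0.04229 L.
[OH^-] = 0.001866/0.04229 = 0.04412 M, so pOH = 1.36 and pH = 14.00 - 1.36 = 12.64.

12.64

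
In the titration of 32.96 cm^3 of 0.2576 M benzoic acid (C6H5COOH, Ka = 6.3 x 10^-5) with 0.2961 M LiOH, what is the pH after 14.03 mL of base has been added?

Initial n(C6H5COOH) = 0.2576 x 0.03296 = 0.008490 mol.
n(LiOH) added = 0.2961 x 0.01403 = 0.004154 mol, converting that many moles of C6H5COOH to C6H5COO-.
Remaining n(C6H5COOH) = 0.004336 mol; n(C6H5COO-) = 0.004154 mol.
By Henderson-Hasselbalch, pH = pKa + log([A^-]/[HA]) = 4.20 + log(0.004154/0.004336) = 4.20 + (-0.02) = 4.18.

4.18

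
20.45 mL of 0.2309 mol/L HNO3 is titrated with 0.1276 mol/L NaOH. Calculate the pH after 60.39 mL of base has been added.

n(acid) = 0.2309 x 0.02045 = 0.004722 mol; n(NaOH) added = 0.1276 x 0.06039 = 0.007706 mol.
Base is in excess by 0.007706 - 0.004722 = 0.002984 mol in a total volume of 0.08084 L.
[OH^-] = 0.002984/0.08084 = 0.03691 M, so pOH = 1.43 and pH = 14.00 - 1.43 = 12.57.

12.57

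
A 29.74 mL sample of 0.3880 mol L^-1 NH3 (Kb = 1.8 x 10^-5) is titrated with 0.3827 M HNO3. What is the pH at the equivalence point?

4.99

n(NH3) = 0.3880 x 0.02974 = 0.01154 mol; V(HNO3) at equivalence = 0.01154/0.3827 = 0.03015 L.
At equivalence the base is fully converted to NH4+; total volume = 0.05989 L, so [NH4+] = 0.01154/0.05989 = 0.1927 M.
Ka(NH4+) = Kw/Kb = 1.0e-14 / 1.8 x 10^-5 = 5.56e-10.
[H^+] = sqrt(Ka x [NH4+]) = sqrt(5.56e-10 x 0.1927) = 1.03e-5 M.
pH = -log(1.03e-5) = 4.99.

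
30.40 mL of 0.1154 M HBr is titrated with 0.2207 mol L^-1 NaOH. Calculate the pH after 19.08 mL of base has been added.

n(acid) = 0.1154 x 0.03040 = 0.003508 mol; n(NaOH) added = 0.2207 x 0.01908 = 0.004211 mol.
Base is in excess by 0.004211 - 0.003508 = 0.0007028 mol in a total volume of 0.04948 L.
[OH^-] = 0.0007028/0.04948 = 0.01420 M, so pOH = 1.85 and pH = 14.00 - 1.85 = 12.15.

12.15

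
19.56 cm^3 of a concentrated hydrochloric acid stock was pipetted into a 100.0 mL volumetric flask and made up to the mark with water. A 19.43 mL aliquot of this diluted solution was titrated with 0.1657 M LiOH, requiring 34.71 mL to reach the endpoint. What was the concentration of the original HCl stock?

n(LiOH) = 0.1657 x 0.03471 = 0.005751 mol.
n(HCl) in the aliquot = 0.005751 mol.
[diluted HCl] = 0.005751 / 0.01943 = 0.2960 M.
Dilution factor = 100.0/19.56 = 5.112, so [stock] = 0.2960 x 5.112 = 1.51 M.

1.51 M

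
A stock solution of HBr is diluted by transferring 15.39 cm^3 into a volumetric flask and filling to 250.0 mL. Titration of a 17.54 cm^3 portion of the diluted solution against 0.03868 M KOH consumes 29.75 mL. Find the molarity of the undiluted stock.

n(KOH) = 0.03868 x 0.02975 = 0.001151 mol.
n(HBr) in the aliquot = 0.001151 mol.
[diluted HBr] = 0.001151 / 0.01754 = 0.06561 M.
Dilution factor = 250.0/15.39 = 16.24, so [stock] = 0.06561 x 16.24 = 1.07 M.

1.07 M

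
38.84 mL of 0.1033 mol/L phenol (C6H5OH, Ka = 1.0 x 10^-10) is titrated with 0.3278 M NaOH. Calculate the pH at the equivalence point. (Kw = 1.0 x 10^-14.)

n(C6H5OH) = 0.1033 x 0.03884 = 0.004012 mol; V(NaOH) at equivalence = 0.004012/0.3278 = 0.01224 L.
At equivalence all the acid is converted to C6H5O-; total volume = 0.03884 + 0.01224 = 0.05108 L, so [C6H5O-] = 0.004012/0.05108 = 0.07855 M.
Kb = Kw/Ka = 1.0e-14 / 1.0 x 10^-10 = 0.000100.
[OH^-] = sqrt(Kb x [C6H5O-]) = sqrt(0.000100 x 0.07855) = 0.00280 M.
pOH = 2.55, so pH = 14.00 - 2.55 = 11.45.

11.45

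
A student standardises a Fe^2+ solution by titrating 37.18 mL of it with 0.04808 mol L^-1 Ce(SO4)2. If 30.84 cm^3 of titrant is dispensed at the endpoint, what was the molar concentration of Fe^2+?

0.0399 M

n(Ce(SO4)2) = 0.04808 x 0.03084 = 0.001483 mol.
From the balanced equation, 1 mol Ce(SO4)2 reacts with 1 mol Fe^2+, so n(Fe^2+) = 0.001483 x 1/1 = 0.001483 mol.
[Fe^2+] = 0.001483 / 0.03718 L = 0.0399 M.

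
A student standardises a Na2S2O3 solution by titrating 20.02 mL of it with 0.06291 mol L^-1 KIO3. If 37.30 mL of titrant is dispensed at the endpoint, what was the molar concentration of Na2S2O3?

0.703 M

n(KIO3) = 0.06291 x 0.03730 = 0.002347 mol.
From the balanced equation, 1 mol KIO3 reacts with 6 mol Na2S2O3, so n(Na2S2O3) = 0.002347 x 6/1 = 0.01408 mol.
[Na2S2O3] = 0.01408 / 0.02002 L = 0.703 M.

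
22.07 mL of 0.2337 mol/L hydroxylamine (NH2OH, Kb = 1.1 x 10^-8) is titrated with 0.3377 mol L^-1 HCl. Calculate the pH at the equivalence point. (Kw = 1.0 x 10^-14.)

n(NH2OH) = 0.2337 x 0.02207 = 0.005158 mol; V(HCl) at equivalence = 0.005158/0.3377 = 0.01527 L.
At equivalence the base is fully converted to NH3OH+; total volume = 0.03734 L, so [NH3OH+] = 0.005158/0.03734 = 0.1381 M.
Ka(NH3OH+) = Kw/Kb = 1.0e-14 / 1.1 x 10^-8 = 9.09e-7.
[H^+] = sqrt(Ka x [NH3OH+]) = sqrt(9.09e-7 x 0.1381) = 0.000354 M.
pH = -log(0.000354) = 3.45.

3.45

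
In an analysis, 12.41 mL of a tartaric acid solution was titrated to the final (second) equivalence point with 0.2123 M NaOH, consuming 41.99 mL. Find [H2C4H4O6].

0.359 M

n(NaOH) = 0.2123 x 0.04199 = 0.008914 mol.
At the final (second) equivalence point, 2 mol OH^- react per mol H2C4H4O6, so n(H2C4H4O6) = 0.008914 / 2 = 0.004457 mol.
[H2C4H4O6] = 0.004457 / 0.01241 L = 0.359 M.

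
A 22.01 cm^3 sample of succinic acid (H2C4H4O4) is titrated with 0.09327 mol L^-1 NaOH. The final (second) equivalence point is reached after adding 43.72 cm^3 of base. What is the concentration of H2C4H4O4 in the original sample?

n(NaOH) = 0.09327 x 0.04372 = 0.004078 mol.
At the final (second) equivalence point, 2 mol OH^- react per mol H2C4H4O4, so n(H2C4H4O4) = 0.004078 / 2 = 0.002039 mol.
[H2C4H4O4] = 0.002039 / 0.02201 L = 0.0926 M.

0.0926 M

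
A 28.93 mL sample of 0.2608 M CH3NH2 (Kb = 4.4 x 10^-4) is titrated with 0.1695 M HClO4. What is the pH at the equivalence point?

n(CH3NH2) = 0.2608 x 0.02893 = 0.007545 mol; V(HClO4) at equivalence = 0.007545/0.1695 = 0.04451 L.
At equivalence the base is fully converted to CH3NH3+; total volume = 0.07344 L, so [CH3NH3+] = 0.007545/0.07344 = 0.1027 M.
Ka(CH3NH3+) = Kw/Kb = 1.0e-14 / 4.4 x 10^-4 = 2.27e-11.
[H^+] = sqrt(Ka x [CH3NH3+]) = sqrt(2.27e-11 x 0.1027) = 1.53e-6 M.
pH = -log(1.53e-6) = 5.82.

5.82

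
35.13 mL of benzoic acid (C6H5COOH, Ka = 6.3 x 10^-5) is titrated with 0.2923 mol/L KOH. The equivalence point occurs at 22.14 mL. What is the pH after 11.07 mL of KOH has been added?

11.07 mL is exactly half the equivalence volume (22.14/2), i.e. the half-equivalence point.
There, n(HA) = n(A^-), so pH = pKa = -log(6.3 x 10^-5) = 4.20.

4.20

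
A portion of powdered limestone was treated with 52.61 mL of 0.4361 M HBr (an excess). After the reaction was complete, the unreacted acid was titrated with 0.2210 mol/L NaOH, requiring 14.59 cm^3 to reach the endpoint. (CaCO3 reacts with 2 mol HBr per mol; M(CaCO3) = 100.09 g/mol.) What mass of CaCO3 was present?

0.987 g

Total n(HBr) added = 0.4361 x 0.05261 = 0.02294 mol.
n(NaOH) used = 0.2210 x 0.01459 = 0.003224 mol, which equals the excess n(HBr).
So n(HBr) consumed by the sample = 0.02294 - 0.003224 = 0.01972 mol.
n(CaCO3) = 0.01972 / 2 = 0.009859 mol.
mass = 0.009859 mol x 100.09 g/mol = 0.987 g.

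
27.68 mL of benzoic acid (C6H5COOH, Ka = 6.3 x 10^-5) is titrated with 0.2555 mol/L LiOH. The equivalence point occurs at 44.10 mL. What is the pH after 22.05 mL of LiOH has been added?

4.20

22.05 mL is exactly half the equivalence volume (44.10/2), i.e. the half-equivalence point.
There, n(HA) = n(A^-), so pH = pKa = -log(6.3 x 10^-5) = 4.20.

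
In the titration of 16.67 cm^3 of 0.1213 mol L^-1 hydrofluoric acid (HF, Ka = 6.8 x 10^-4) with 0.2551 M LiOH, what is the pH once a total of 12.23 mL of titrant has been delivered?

12.58

n(acid) = 0.1213 x 0.01667 = 0.002022 mol; n(LiOH) added = 0.2551 x 0.01223 = 0.003120 mol.
Base is in excess by 0.003120 - 0.002022 = 0.001098 mol in a total volume of 0.02890 L.
[OH^-] = 0.001098/0.02890 = 0.03799 M, so pOH = 1.42 and pH = 14.00 - 1.42 = 12.58.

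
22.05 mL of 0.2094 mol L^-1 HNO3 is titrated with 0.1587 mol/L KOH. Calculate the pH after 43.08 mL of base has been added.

12.53

n(acid) = 0.2094 x 0.02205 = 0.004617 mol; n(KOH) added = 0.1587 x 0.04308 = 0.006837 mol.
Base is in excess by 0.006837 - 0.004617 = 0.002220 mol in a total volume of 0.06513 L.
[OH^-] = 0.002220/0.06513 = 0.03408 M, so pOH = 1.47 and pH = 14.00 - 1.47 = 12.53.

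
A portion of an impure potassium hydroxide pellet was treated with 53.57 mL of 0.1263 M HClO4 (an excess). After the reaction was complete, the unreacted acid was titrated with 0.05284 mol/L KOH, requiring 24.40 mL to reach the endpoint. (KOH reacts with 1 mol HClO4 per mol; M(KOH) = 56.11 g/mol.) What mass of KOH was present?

0.307 g

Total n(HClO4) added = 0.1263 x 0.05357 = 0.006766 mol.
n(KOH) used = 0.05284 x 0.02440 = 0.001289 mol, which equals the excess n(HClO4).
So n(HClO4) consumed by the sample = 0.006766 - 0.001289 = 0.005477 mol.
n(KOH) = 0.005477 / 1 = 0.005477 mol.
mass = 0.005477 mol x 56.11 g/mol = 0.307 g.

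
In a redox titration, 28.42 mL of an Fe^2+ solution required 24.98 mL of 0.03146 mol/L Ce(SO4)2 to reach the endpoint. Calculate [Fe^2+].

n(Ce(SO4)2) = 0.03146 x 0.02498 = 0.0007859 mol.
From the balanced equation, 1 mol Ce(SO4)2 reacts with 1 mol Fe^2+, so n(Fe^2+) = 0.0007859 x 1/1 = 0.0007859 mol.
[Fe^2+] = 0.0007859 / 0.02842 L = 0.0277 M.

0.0277 M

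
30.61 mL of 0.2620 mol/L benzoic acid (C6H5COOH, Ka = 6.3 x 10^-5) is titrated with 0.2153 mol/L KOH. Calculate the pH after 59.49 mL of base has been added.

12.73

n(acid) = 0.2620 x 0.03061 = 0.008020 mol; n(KOH) added = 0.2153 x 0.05949 = 0.01281 mol.
Base is in excess by 0.01281 - 0.008020 = 0.004788 mol in a total volume of 0.09010 L.
[OH^-] = 0.004788/0.09010 = 0.05315 M, so pOH = 1.27 and pH = 14.00 - 1.27 = 12.73.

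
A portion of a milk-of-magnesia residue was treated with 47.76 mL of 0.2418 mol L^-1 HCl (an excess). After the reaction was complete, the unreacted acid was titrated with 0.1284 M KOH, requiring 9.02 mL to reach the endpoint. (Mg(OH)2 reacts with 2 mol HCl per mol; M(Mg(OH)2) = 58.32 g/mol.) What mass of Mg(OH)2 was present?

Total n(HCl) added = 0.2418 x 0.04776 = 0.01155 mol.
n(KOH) used = 0.1284 x 0.009020 = 0.001158 mol, which equals the excess n(HCl).
So n(HCl) consumed by the sample = 0.01155 - 0.001158 = 0.01039 mol.
n(Mg(OH)2) = 0.01039 / 2 = 0.005195 mol.
mass = 0.005195 mol x 58.32 g/mol = 0.303 g.

0.303 g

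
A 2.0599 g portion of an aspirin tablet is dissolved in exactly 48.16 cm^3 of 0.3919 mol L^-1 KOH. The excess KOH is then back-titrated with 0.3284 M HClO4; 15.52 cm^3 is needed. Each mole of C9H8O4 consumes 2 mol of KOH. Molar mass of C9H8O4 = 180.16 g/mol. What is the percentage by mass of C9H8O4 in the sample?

60.2%

Total n(KOH) added = 0.3919 x 0.04816 = 0.01887 mol.
n(HClO4) used = 0.3284 x 0.01552 = 0.005097 mol, which equals the excess n(KOH).
So n(KOH) consumed by the sample = 0.01887 - 0.005097 = 0.01378 mol.
n(C9H8O4) = 0.01378 / 2 = 0.006889 mol.
mass C9H8O4 = 0.006889 x 180.16 = 1.241 g, so %C9H8O4 = 1.241/2.0599 x 100 = 60.2%.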